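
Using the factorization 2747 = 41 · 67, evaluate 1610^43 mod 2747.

2192

Mod 41: 1610 ≡ 11; by Fermat, exponent reduces to 43 mod 40 = 3; 11^3 ≡ 19 (mod 41).
Mod 67: 1610 ≡ 2; 2^43 ≡ 48 (mod 67).
Combine by CRT: x ≡ 19 (mod 41), x ≡ 48 (mod 67) ⇒ x ≡ 2192 (mod 2747).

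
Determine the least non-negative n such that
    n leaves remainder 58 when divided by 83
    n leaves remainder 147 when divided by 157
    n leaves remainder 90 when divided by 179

425931

Combine the congruences pairwise.
From n ≡ 58 (mod 83) write n = 58 + 83t. Substituting into n ≡ 147 (mod 157) gives 83t ≡ 89 (mod 157), and since 83⁻¹ ≡ 70 (mod 157), t ≡ 107. Hence n ≡ 58 + 83·107 = 8939 (mod 13031).
From n ≡ 8939 (mod 13031) write n = 8939 + 13031t. Substituting into n ≡ 90 (mod 179) gives 13031t ≡ 101 (mod 179), and since 143⁻¹ ≡ 174 (mod 179), t ≡ 32. Hence n ≡ 8939 + 13031·32 = 425931 (mod 2332549).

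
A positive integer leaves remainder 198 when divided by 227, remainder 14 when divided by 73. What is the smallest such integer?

11548

From n ≡ 198 (mod 227) write n = 198 + 227t. Substituting into n ≡ 14 (mod 73) gives 227t ≡ 35 (mod 73), and since 8⁻¹ ≡ 64 (mod 73), t ≡ 50. Hence n ≡ 198 + 227·50 = 11548 (mod 16571).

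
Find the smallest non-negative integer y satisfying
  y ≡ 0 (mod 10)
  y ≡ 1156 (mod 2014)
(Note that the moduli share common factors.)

3170

Combine the congruences pairwise.
gcd(10, 2014) = 2 and 2 | (1156 − 0), so the pair is consistent; merging gives y ≡ 3170 (mod 10070), where 10070 = lcm(10, 2014).
The solution is unique modulo lcm(10, 2014) = 10070.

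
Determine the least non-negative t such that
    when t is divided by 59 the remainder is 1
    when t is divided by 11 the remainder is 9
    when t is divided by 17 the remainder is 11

Combine the congruences pairwise.
From t ≡ 1 (mod 59) write t = 1 + 59s. Substituting into t ≡ 9 (mod 11) gives 59s ≡ 8 (mod 11), and since 4⁻¹ ≡ 3 (mod 11), s ≡ 2. Hence t ≡ 1 + 59·2 = 119 (mod 649).
From t ≡ 119 (mod 649) write t = 119 + 649s. Substituting into t ≡ 11 (mod 17) gives 649s ≡ 11 (mod 17), and since 3⁻¹ ≡ 6 (mod 17), s ≡ 15. Hence t ≡ 119 + 649·15 = 9854 (mod 11033).

9854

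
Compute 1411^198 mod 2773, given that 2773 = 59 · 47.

Mod 59: 1411 ≡ 54; by Fermat, exponent reduces to 198 mod 58 = 24; 54^24 ≡ 29 (mod 59).
Mod 47: 1411 ≡ 1; by Fermat, exponent reduces to 198 mod 46 = 14; 1^14 ≡ 1 (mod 47).
Combine by CRT: x ≡ 29 (mod 59), x ≡ 1 (mod 47) ⇒ x ≡ 1740 (mod 2773).

1740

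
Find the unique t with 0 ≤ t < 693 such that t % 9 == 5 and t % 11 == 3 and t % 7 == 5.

509

The moduli are pairwise coprime; N = 9·11·7 = 693.
N/9 = 77; 77 ≡ 5 (mod 9); 5·2 ≡ 1, so inverse 2.
N/11 = 63; 63 ≡ 8 (mod 11); 8·7 ≡ 1, so inverse 7.
N/7 = 99; 99 ≡ 1 (mod 7), inverse 1.
t ≡ 5·77·2 + 3·63·7 + 5·99·1 = 2588.
2588 mod 693 = 509.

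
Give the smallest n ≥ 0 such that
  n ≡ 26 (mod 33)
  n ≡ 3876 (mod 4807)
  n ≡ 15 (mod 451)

gcd(33, 4807) = 11 and 11 | (3876 − 26), so the pair is consistent; merging gives n ≡ 13490 (mod 14421), where 14421 = lcm(33, 4807).
gcd(14421, 451) = 11 and 11 | (15 − 13490), so the pair is consistent; merging gives n ≡ 532646 (mod 591261), where 591261 = lcm(14421, 451).
The solution is unique modulo lcm(33, 4807, 451) = 591261.

532646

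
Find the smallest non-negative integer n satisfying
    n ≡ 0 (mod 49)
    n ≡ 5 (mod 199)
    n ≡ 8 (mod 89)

435218

From n ≡ 0 (mod 49) write n = 0 + 49t. Substituting into n ≡ 5 (mod 199) gives 49t ≡ 5 (mod 199), and since 49⁻¹ ≡ 65 (mod 199), t ≡ 126. Hence n ≡ 0 + 49·126 = 6174 (mod 9751).
From n ≡ 6174 (mod 9751) write n = 6174 + 9751t. Substituting into n ≡ 8 (mod 89) gives 9751t ≡ 64 (mod 89), and since 50⁻¹ ≡ 73 (mod 89), t ≡ 44. Hence n ≡ 6174 + 9751·44 = 435218 (mod 867839).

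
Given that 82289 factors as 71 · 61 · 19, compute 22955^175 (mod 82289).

67236

Mod 71: 22955 ≡ 22; by Fermat, exponent reduces to 175 mod 70 = 35; 22^35 ≡ 70 (mod 71).
Mod 61: 22955 ≡ 19; by Fermat, exponent reduces to 175 mod 60 = 55; 19^55 ≡ 14 (mod 61).
Mod 19: 22955 ≡ 3; by Fermat, exponent reduces to 175 mod 18 = 13; 3^13 ≡ 14 (mod 19).
Combine by CRT: x ≡ 70 (mod 71), x ≡ 14 (mod 61), x ≡ 14 (mod 19) ⇒ x ≡ 67236 (mod 82289).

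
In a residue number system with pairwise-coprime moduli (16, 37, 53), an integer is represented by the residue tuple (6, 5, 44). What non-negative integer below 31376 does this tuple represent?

From x ≡ 6 (mod 16) write x = 6 + 16t. Substituting into x ≡ 5 (mod 37) gives 16t ≡ 36 (mod 37), and since 16⁻¹ ≡ 7 (mod 37), t ≡ 30. Hence x ≡ 6 + 16·30 = 486 (mod 592).
From x ≡ 486 (mod 592) write x = 486 + 592t. Substituting into x ≡ 44 (mod 53) gives 592t ≡ 35 (mod 53), and since 9⁻¹ ≡ 6 (mod 53), t ≡ 51. Hence x ≡ 486 + 592·51 = 30678 (mod 31376).

30678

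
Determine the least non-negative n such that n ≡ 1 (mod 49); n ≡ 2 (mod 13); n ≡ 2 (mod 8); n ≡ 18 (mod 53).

From n ≡ 1 (mod 49) write n = 1 + 49t. Substituting into n ≡ 2 (mod 13) gives 49t ≡ 1 (mod 13), and since 10⁻¹ ≡ 4 (mod 13), t ≡ 4. Hence n ≡ 1 + 49·4 = 197 (mod 637).
From n ≡ 197 (mod 637) write n = 197 + 637t. Substituting into n ≡ 2 (mod 8) gives 637t ≡ 5 (mod 8), and since 5⁻¹ ≡ 5 (mod 8), t ≡ 1. Hence n ≡ 197 + 637·1 = 834 (mod 5096).
From n ≡ 834 (mod 5096) write n = 834 + 5096t. Substituting into n ≡ 18 (mod 53) gives 5096t ≡ 32 (mod 53), and since 8⁻¹ ≡ 20 (mod 53), t ≡ 4. Hence n ≡ 834 + 5096·4 = 21218 (mod 270088).

21218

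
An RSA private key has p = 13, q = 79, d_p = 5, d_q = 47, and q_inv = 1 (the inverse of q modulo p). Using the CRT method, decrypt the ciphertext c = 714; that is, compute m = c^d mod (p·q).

m₁ = c^(d_p) mod p: c ≡ 12 (mod 13), and 12^5 mod 13 = 12.
m₂ = c^(d_q) mod q: c ≡ 3 (mod 79), and 3^47 mod 79 = 75.
h = q_inv·(m₁ − m₂) mod p = 1·(12 − 75) mod 13 = 2.
m = m₂ + h·q = 75 + 2·79 = 233.

233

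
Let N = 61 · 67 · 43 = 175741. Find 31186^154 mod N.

Mod 61: 31186 ≡ 15; by Fermat, exponent reduces to 154 mod 60 = 34; 15^34 ≡ 56 (mod 61).
Mod 67: 31186 ≡ 31; by Fermat, exponent reduces to 154 mod 66 = 22; 31^22 ≡ 29 (mod 67).
Mod 43: 31186 ≡ 11; by Fermat, exponent reduces to 154 mod 42 = 28; 11^28 ≡ 1 (mod 43).
Combine by CRT: x ≡ 56 (mod 61), x ≡ 29 (mod 67), x ≡ 1 (mod 43) ⇒ x ≡ 161767 (mod 175741).

161767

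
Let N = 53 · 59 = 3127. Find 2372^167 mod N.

2369

Mod 53: 2372 ≡ 40; by Fermat, exponent reduces to 167 mod 52 = 11; 40^11 ≡ 37 (mod 53).
Mod 59: 2372 ≡ 12; by Fermat, exponent reduces to 167 mod 58 = 51; 12^51 ≡ 9 (mod 59).
Combine by CRT: x ≡ 37 (mod 53), x ≡ 9 (mod 59) ⇒ x ≡ 2369 (mod 3127).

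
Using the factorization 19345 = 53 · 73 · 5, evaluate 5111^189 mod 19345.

5111

Mod 53: 5111 ≡ 23; by Fermat, exponent reduces to 189 mod 52 = 33; 23^33 ≡ 23 (mod 53).
Mod 73: 5111 ≡ 1; by Fermat, exponent reduces to 189 mod 72 = 45; 1^45 ≡ 1 (mod 73).
Mod 5: 5111 ≡ 1; by Fermat, exponent reduces to 189 mod 4 = 1; 1^1 ≡ 1 (mod 5).
Combine by CRT: x ≡ 23 (mod 53), x ≡ 1 (mod 73), x ≡ 1 (mod 5) ⇒ x ≡ 5111 (mod 19345).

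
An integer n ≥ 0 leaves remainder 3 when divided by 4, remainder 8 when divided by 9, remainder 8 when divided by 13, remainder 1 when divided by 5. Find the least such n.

2231

Combine the congruences pairwise.
From n ≡ 3 (mod 4) write n = 3 + 4t. Substituting into n ≡ 8 (mod 9) gives 4t ≡ 5 (mod 9), and since 4⁻¹ ≡ 7 (mod 9), t ≡ 8. Hence n ≡ 3 + 4·8 = 35 (mod 36).
From n ≡ 35 (mod 36) write n = 35 + 36t. Substituting into n ≡ 8 (mod 13) gives 36t ≡ 12 (mod 13), and since 10⁻¹ ≡ 4 (mod 13), t ≡ 9. Hence n ≡ 35 + 36·9 = 359 (mod 468).
From n ≡ 359 (mod 468) write n = 359 + 468t. Substituting into n ≡ 1 (mod 5) gives 468t ≡ 2 (mod 5), and since 3⁻¹ ≡ 2 (mod 5), t ≡ 4. Hence n ≡ 359 + 468·4 = 2231 (mod 2340).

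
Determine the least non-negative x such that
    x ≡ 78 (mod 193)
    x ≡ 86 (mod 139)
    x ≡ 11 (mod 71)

From x ≡ 78 (mod 193) write x = 78 + 193t. Substituting into x ≡ 86 (mod 139) gives 193t ≡ 8 (mod 139), and since 54⁻¹ ≡ 121 (mod 139), t ≡ 134. Hence x ≡ 78 + 193·134 = 25940 (mod 26827).
From x ≡ 25940 (mod 26827) write x = 25940 + 26827t. Substituting into x ≡ 11 (mod 71) gives 26827t ≡ 57 (mod 71), and since 60⁻¹ ≡ 58 (mod 71), t ≡ 40. Hence x ≡ 25940 + 26827·40 = 1099020 (mod 1904717).

1099020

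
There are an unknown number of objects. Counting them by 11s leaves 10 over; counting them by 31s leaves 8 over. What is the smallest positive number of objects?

318

Combine the congruences pairwise.
From N ≡ 10 (mod 11) write N = 10 + 11t. Substituting into N ≡ 8 (mod 31) gives 11t ≡ 29 (mod 31), and since 11⁻¹ ≡ 17 (mod 31), t ≡ 28. Hence N ≡ 10 + 11·28 = 318 (mod 341).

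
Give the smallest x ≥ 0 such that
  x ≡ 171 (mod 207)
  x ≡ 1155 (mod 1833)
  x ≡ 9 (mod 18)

162459

gcd(207, 1833) = 3 and 3 | (1155 − 171), so the pair is consistent; merging gives x ≡ 35982 (mod 126477), where 126477 = lcm(207, 1833).
gcd(126477, 18) = 9 and 9 | (9 − 35982), so the pair is consistent; merging gives x ≡ 162459 (mod 252954), where 252954 = lcm(126477, 18).
The solution is unique modulo lcm(207, 1833, 18) = 252954.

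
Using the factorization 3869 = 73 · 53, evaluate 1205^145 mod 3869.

3395

Mod 73: 1205 ≡ 37; by Fermat, exponent reduces to 145 mod 72 = 1; 37^1 ≡ 37 (mod 73).
Mod 53: 1205 ≡ 39; by Fermat, exponent reduces to 145 mod 52 = 41; 39^41 ≡ 3 (mod 53).
Combine by CRT: x ≡ 37 (mod 73), x ≡ 3 (mod 53) ⇒ x ≡ 3395 (mod 3869).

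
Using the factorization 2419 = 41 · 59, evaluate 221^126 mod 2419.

Mod 41: 221 ≡ 16; by Fermat, exponent reduces to 126 mod 40 = 6; 16^6 ≡ 16 (mod 41).
Mod 59: 221 ≡ 44; by Fermat, exponent reduces to 126 mod 58 = 10; 44^10 ≡ 19 (mod 59).
Combine by CRT: x ≡ 16 (mod 41), x ≡ 19 (mod 59) ⇒ x ≡ 2025 (mod 2419).

2025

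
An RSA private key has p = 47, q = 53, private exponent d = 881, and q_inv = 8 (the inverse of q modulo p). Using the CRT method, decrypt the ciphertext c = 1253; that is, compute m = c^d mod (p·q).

d_p = d mod (p−1) = 881 mod 46 = 7; d_q = d mod (q−1) = 49.
m₁ = c^(d_p) mod p: c ≡ 31 (mod 47), and 31^7 mod 47 = 15.
m₂ = c^(d_q) mod q: c ≡ 34 (mod 53), and 34^49 mod 53 = 12.
h = q_inv·(m₁ − m₂) mod p = 8·(15 − 12) mod 47 = 24.
m = m₂ + h·q = 12 + 24·53 = 1284.

1284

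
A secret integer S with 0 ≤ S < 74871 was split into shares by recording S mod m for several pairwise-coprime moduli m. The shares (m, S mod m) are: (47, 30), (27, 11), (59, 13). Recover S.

28982

Combine the congruences pairwise.
From S ≡ 30 (mod 47) write S = 30 + 47t. Substituting into S ≡ 11 (mod 27) gives 47t ≡ 8 (mod 27), and since 20⁻¹ ≡ 23 (mod 27), t ≡ 22. Hence S ≡ 30 + 47·22 = 1064 (mod 1269).
From S ≡ 1064 (mod 1269) write S = 1064 + 1269t. Substituting into S ≡ 13 (mod 59) gives 1269t ≡ 11 (mod 59), and since 30⁻¹ ≡ 2 (mod 59), t ≡ 22. Hence S ≡ 1064 + 1269·22 = 28982 (mod 74871).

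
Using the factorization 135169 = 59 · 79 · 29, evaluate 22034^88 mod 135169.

9880

Mod 59: 22034 ≡ 27; by Fermat, exponent reduces to 88 mod 58 = 30; 27^30 ≡ 27 (mod 59).
Mod 79: 22034 ≡ 72; by Fermat, exponent reduces to 88 mod 78 = 10; 72^10 ≡ 5 (mod 79).
Mod 29: 22034 ≡ 23; by Fermat, exponent reduces to 88 mod 28 = 4; 23^4 ≡ 20 (mod 29).
Combine by CRT: x ≡ 27 (mod 59), x ≡ 5 (mod 79), x ≡ 20 (mod 29) ⇒ x ≡ 9880 (mod 135169).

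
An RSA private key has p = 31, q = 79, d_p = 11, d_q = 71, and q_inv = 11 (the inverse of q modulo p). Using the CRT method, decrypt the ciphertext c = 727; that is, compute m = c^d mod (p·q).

m₁ = c^(d_p) mod p: c ≡ 14 (mod 31), and 14^11 mod 31 = 9.
m₂ = c^(d_q) mod q: c ≡ 16 (mod 79), and 16^71 mod 79 = 73.
h = q_inv·(m₁ − m₂) mod p = 11·(9 − 73) mod 31 = 9.
m = m₂ + h·q = 73 + 9·79 = 784.

784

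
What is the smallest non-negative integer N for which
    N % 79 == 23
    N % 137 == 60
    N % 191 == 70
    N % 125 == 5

52794380

The moduli are pairwise coprime; M = 79·137·191·125 = 258399125.
M/79 = 3270875; 3270875 ≡ 38 (mod 79); 38·52 ≡ 1, so inverse 52.
M/137 = 1886125; 1886125 ≡ 46 (mod 137); 46·3 ≡ 1, so inverse 3.
M/191 = 1352875; 1352875 ≡ 22 (mod 191); 22·165 ≡ 1, so inverse 165.
M/125 = 2067193; 2067193 ≡ 68 (mod 125); 68·57 ≡ 1, so inverse 57.
N ≡ 23·3270875·52 + 60·1886125·3 + 70·1352875·165 + 5·2067193·57 = 20466325255.
20466325255 mod 258399125 = 52794380.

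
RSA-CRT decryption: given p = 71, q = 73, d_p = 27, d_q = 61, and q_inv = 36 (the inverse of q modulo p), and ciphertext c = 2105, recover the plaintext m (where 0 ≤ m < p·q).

3919

m₁ = c^(d_p) mod p: c ≡ 46 (mod 71), and 46^27 mod 71 = 14.
m₂ = c^(d_q) mod q: c ≡ 61 (mod 73), and 61^61 mod 73 = 50.
h = q_inv·(m₁ − m₂) mod p = 36·(14 − 50) mod 71 = 53.
m = m₂ + h·q = 50 + 53·73 = 3919.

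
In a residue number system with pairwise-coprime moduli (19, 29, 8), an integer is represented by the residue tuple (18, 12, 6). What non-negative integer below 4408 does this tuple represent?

From x ≡ 18 (mod 19) write x = 18 + 19t. Substituting into x ≡ 12 (mod 29) gives 19t ≡ 23 (mod 29), and since 19⁻¹ ≡ 26 (mod 29), t ≡ 18. Hence x ≡ 18 + 19·18 = 360 (mod 551).
From x ≡ 360 (mod 551) write x = 360 + 551t. Substituting into x ≡ 6 (mod 8) gives 551t ≡ 6 (mod 8), and since 7⁻¹ ≡ 7 (mod 8), t ≡ 2. Hence x ≡ 360 + 551·2 = 1462 (mod 4408).

1462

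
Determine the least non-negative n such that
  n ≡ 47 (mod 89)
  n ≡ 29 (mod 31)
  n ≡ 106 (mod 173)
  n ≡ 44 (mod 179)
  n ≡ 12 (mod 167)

6394480947

The moduli are pairwise coprime; M = 89·31·173·179·167 = 14268138151.
M/89 = 160316159; 160316159 ≡ 14 (mod 89); 14·70 ≡ 1, so inverse 70.
M/31 = 460262521; 460262521 ≡ 3 (mod 31); 3·21 ≡ 1, so inverse 21.
M/173 = 82474787; 82474787 ≡ 151 (mod 173); 151·55 ≡ 1, so inverse 55.
M/179 = 79710269; 79710269 ≡ 137 (mod 179); 137·98 ≡ 1, so inverse 98.
M/167 = 85437953; 85437953 ≡ 85 (mod 167); 85·112 ≡ 1, so inverse 112.
n ≡ 47·160316159·70 + 29·460262521·21 + 106·82474787·55 + 44·79710269·98 + 12·85437953·112 = 1747107335369.
1747107335369 mod 14268138151 = 6394480947.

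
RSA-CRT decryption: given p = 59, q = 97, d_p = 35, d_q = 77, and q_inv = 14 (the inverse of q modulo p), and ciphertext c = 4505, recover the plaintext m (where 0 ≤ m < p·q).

5137

m₁ = c^(d_p) mod p: c ≡ 21 (mod 59), and 21^35 mod 59 = 4.
m₂ = c^(d_q) mod q: c ≡ 43 (mod 97), and 43^77 mod 97 = 93.
h = q_inv·(m₁ − m₂) mod p = 14·(4 − 93) mod 59 = 52.
m = m₂ + h·q = 93 + 52·97 = 5137.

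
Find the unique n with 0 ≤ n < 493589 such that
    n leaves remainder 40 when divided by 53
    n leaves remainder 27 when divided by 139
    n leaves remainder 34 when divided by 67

The moduli are pairwise coprime; M = 53·139·67 = 493589.
M/53 = 9313; 9313 ≡ 38 (mod 53); 38·7 ≡ 1, so inverse 7.
M/139 = 3551; 3551 ≡ 76 (mod 139); 76·75 ≡ 1, so inverse 75.
M/67 = 7367; 7367 ≡ 64 (mod 67); 64·22 ≡ 1, so inverse 22.
n ≡ 40·9313·7 + 27·3551·75 + 34·7367·22 = 15308931.
15308931 mod 493589 = 7672.

7672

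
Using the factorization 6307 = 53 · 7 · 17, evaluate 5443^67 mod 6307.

3189

Mod 53: 5443 ≡ 37; by Fermat, exponent reduces to 67 mod 52 = 15; 37^15 ≡ 9 (mod 53).
Mod 7: 5443 ≡ 4; by Fermat, exponent reduces to 67 mod 6 = 1; 4^1 ≡ 4 (mod 7).
Mod 17: 5443 ≡ 3; by Fermat, exponent reduces to 67 mod 16 = 3; 3^3 ≡ 10 (mod 17).
Combine by CRT: x ≡ 9 (mod 53), x ≡ 4 (mod 7), x ≡ 10 (mod 17) ⇒ x ≡ 3189 (mod 6307).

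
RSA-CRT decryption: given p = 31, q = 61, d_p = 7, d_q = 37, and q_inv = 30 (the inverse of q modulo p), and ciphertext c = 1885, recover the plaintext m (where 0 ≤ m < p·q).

800

m₁ = c^(d_p) mod p: c ≡ 25 (mod 31), and 25^7 mod 31 = 25.
m₂ = c^(d_q) mod q: c ≡ 55 (mod 61), and 55^37 mod 61 = 7.
h = q_inv·(m₁ − m₂) mod p = 30·(25 − 7) mod 31 = 13.
m = m₂ + h·q = 7 + 13·61 = 800.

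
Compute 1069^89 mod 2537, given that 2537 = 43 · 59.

2114

Mod 43: 1069 ≡ 37; by Fermat, exponent reduces to 89 mod 42 = 5; 37^5 ≡ 7 (mod 43).
Mod 59: 1069 ≡ 7; by Fermat, exponent reduces to 89 mod 58 = 31; 7^31 ≡ 49 (mod 59).
Combine by CRT: x ≡ 7 (mod 43), x ≡ 49 (mod 59) ⇒ x ≡ 2114 (mod 2537).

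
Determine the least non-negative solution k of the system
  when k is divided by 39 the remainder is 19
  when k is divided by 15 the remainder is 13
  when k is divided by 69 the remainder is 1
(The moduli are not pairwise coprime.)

gcd(39, 15) = 3 and 3 | (13 − 19), so the pair is consistent; merging gives k ≡ 58 (mod 195), where 195 = lcm(39, 15).
gcd(195, 69) = 3 and 3 | (1 − 58), so the pair is consistent; merging gives k ≡ 4348 (mod 4485), where 4485 = lcm(195, 69).
The solution is unique modulo lcm(39, 15, 69) = 4485.

4348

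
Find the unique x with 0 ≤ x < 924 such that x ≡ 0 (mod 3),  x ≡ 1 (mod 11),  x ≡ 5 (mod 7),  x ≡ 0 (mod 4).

The moduli are pairwise coprime; N = 3·11·7·4 = 924.
N/3 = 308; 308 ≡ 2 (mod 3); 2·2 ≡ 1, so inverse 2.
N/11 = 84; 84 ≡ 7 (mod 11); 7·8 ≡ 1, so inverse 8.
N/7 = 132; 132 ≡ 6 (mod 7); 6·6 ≡ 1, so inverse 6.
N/4 = 231; 231 ≡ 3 (mod 4); 3·3 ≡ 1, so inverse 3.
x ≡ 0·308·2 + 1·84·8 + 5·132·6 + 0·231·3 = 4632.
4632 mod 924 = 12.

12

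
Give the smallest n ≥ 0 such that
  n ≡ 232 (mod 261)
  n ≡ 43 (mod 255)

3103

Combine the congruences pairwise.
gcd(261, 255) = 3 and 3 | (43 − 232), so the pair is consistent; merging gives n ≡ 3103 (mod 22185), where 22185 = lcm(261, 255).
The solution is unique modulo lcm(261, 255) = 22185.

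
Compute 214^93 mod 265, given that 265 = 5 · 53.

39

Mod 5: 214 ≡ 4; by Fermat, exponent reduces to 93 mod 4 = 1; 4^1 ≡ 4 (mod 5).
Mod 53: 214 ≡ 2; by Fermat, exponent reduces to 93 mod 52 = 41; 2^41 ≡ 39 (mod 53).
Combine by CRT: x ≡ 4 (mod 5), x ≡ 39 (mod 53) ⇒ x ≡ 39 (mod 265).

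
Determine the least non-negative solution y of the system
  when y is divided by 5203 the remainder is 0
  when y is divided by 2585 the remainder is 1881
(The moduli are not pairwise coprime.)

gcd(5203, 2585) = 11 and 11 | (1881 − 0), so the pair is consistent; merging gives y ≡ 296571 (mod 1222705), where 1222705 = lcm(5203, 2585).
The solution is unique modulo lcm(5203, 2585) = 1222705.

296571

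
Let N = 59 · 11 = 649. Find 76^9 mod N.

615

Mod 59: 76 ≡ 17; 17^9 ≡ 25 (mod 59).
Mod 11: 76 ≡ 10; 10^9 ≡ 10 (mod 11).
Combine by CRT: x ≡ 25 (mod 59), x ≡ 10 (mod 11) ⇒ x ≡ 615 (mod 649).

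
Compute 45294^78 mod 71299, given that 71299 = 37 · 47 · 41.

66932

Mod 37: 45294 ≡ 6; by Fermat, exponent reduces to 78 mod 36 = 6; 6^6 ≡ 36 (mod 37).
Mod 47: 45294 ≡ 33; by Fermat, exponent reduces to 78 mod 46 = 32; 33^32 ≡ 4 (mod 47).
Mod 41: 45294 ≡ 30; by Fermat, exponent reduces to 78 mod 40 = 38; 30^38 ≡ 20 (mod 41).
Combine by CRT: x ≡ 36 (mod 37), x ≡ 4 (mod 47), x ≡ 20 (mod 41) ⇒ x ≡ 66932 (mod 71299).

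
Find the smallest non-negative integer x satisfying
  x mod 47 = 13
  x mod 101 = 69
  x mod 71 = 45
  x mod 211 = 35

24702649

From x ≡ 13 (mod 47) write x = 13 + 47t. Substituting into x ≡ 69 (mod 101) gives 47t ≡ 56 (mod 101), and since 47⁻¹ ≡ 43 (mod 101), t ≡ 85. Hence x ≡ 13 + 47·85 = 4008 (mod 4747).
From x ≡ 4008 (mod 4747) write x = 4008 + 4747t. Substituting into x ≡ 45 (mod 71) gives 4747t ≡ 13 (mod 71), and since 61⁻¹ ≡ 7 (mod 71), t ≡ 20. Hence x ≡ 4008 + 4747·20 = 98948 (mod 337037).
From x ≡ 98948 (mod 337037) write x = 98948 + 337037t. Substituting into x ≡ 35 (mod 211) gives 337037t ≡ 46 (mod 211), and since 70⁻¹ ≡ 208 (mod 211), t ≡ 73. Hence x ≡ 98948 + 337037·73 = 24702649 (mod 71114807).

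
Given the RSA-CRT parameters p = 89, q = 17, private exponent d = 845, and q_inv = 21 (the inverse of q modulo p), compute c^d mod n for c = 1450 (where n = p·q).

d_p = d mod (p−1) = 845 mod 88 = 53; d_q = d mod (q−1) = 13.
m₁ = c^(d_p) mod p: c ≡ 26 (mod 89), and 26^53 mod 89 = 59.
m₂ = c^(d_q) mod q: c ≡ 5 (mod 17), and 5^13 mod 17 = 3.
h = q_inv·(m₁ − m₂) mod p = 21·(59 − 3) mod 89 = 19.
m = m₂ + h·q = 3 + 19·17 = 326.

326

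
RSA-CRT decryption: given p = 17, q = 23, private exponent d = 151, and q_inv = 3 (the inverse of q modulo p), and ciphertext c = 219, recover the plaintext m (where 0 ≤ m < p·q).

d_p = d mod (p−1) = 151 mod 16 = 7; d_q = d mod (q−1) = 19.
m₁ = c^(d_p) mod p: c ≡ 15 (mod 17), and 15^7 mod 17 = 8.
m₂ = c^(d_q) mod q: c ≡ 12 (mod 23), and 12^19 mod 23 = 8.
h = q_inv·(m₁ − m₂) mod p = 3·(8 − 8) mod 17 = 0.
m = m₂ + h·q = 8 + 0·23 = 8.

8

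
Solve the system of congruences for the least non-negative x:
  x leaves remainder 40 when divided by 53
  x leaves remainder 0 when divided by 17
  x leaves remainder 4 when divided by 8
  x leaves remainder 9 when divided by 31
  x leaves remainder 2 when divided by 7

The moduli are pairwise coprime; N = 53·17·8·31·7 = 1564136.
N/53 = 29512; 29512 ≡ 44 (mod 53); 44·47 ≡ 1, so inverse 47.
N/17 = 92008; 92008 ≡ 4 (mod 17); 4·13 ≡ 1, so inverse 13.
N/8 = 195517; 195517 ≡ 5 (mod 8); 5·5 ≡ 1, so inverse 5.
N/31 = 50456; 50456 ≡ 19 (mod 31); 19·18 ≡ 1, so inverse 18.
N/7 = 223448; 223448 ≡ 1 (mod 7), inverse 1.
x ≡ 40·29512·47 + 0·92008·13 + 4·195517·5 + 9·50456·18 + 2·223448·1 = 68013668.
68013668 mod 1564136 = 755820.

755820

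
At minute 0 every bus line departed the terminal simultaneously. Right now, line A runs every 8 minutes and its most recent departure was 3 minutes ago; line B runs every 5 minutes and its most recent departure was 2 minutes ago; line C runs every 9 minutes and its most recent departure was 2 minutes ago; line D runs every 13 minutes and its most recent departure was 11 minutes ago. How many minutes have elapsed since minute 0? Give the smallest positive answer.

From t ≡ 3 (mod 8) write t = 3 + 8s. Substituting into t ≡ 2 (mod 5) gives 8s ≡ 4 (mod 5), and since 3⁻¹ ≡ 2 (mod 5), s ≡ 3. Hence t ≡ 3 + 8·3 = 27 (mod 40).
From t ≡ 27 (mod 40) write t = 27 + 40s. Substituting into t ≡ 2 (mod 9) gives 40s ≡ 2 (mod 9), and since 4⁻¹ ≡ 7 (mod 9), s ≡ 5. Hence t ≡ 27 + 40·5 = 227 (mod 360).
From t ≡ 227 (mod 360) write t = 227 + 360s. Substituting into t ≡ 11 (mod 13) gives 360s ≡ 5 (mod 13), and since 9⁻¹ ≡ 3 (mod 13), s ≡ 2. Hence t ≡ 227 + 360·2 = 947 (mod 4680).

947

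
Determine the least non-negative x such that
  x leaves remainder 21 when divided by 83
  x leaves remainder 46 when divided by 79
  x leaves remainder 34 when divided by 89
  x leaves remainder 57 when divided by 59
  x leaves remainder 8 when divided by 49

1427625004

Combine the congruences pairwise.
From x ≡ 21 (mod 83) write x = 21 + 83t. Substituting into x ≡ 46 (mod 79) gives 83t ≡ 25 (mod 79), and since 4⁻¹ ≡ 20 (mod 79), t ≡ 26. Hence x ≡ 21 + 83·26 = 2179 (mod 6557).
From x ≡ 2179 (mod 6557) write x = 2179 + 6557t. Substituting into x ≡ 34 (mod 89) gives 6557t ≡ 80 (mod 89), and since 60⁻¹ ≡ 46 (mod 89), t ≡ 31. Hence x ≡ 2179 + 6557·31 = 205446 (mod 583573).
From x ≡ 205446 (mod 583573) write x = 205446 + 583573t. Substituting into x ≡ 57 (mod 59) gives 583573t ≡ 49 (mod 59), and since 4⁻¹ ≡ 15 (mod 59), t ≡ 27. Hence x ≡ 205446 + 583573·27 = 15961917 (mod 34430807).
From x ≡ 15961917 (mod 34430807) write x = 15961917 + 34430807t. Substituting into x ≡ 8 (mod 49) gives 34430807t ≡ 37 (mod 49), and since 26⁻¹ ≡ 17 (mod 49), t ≡ 41. Hence x ≡ 15961917 + 34430807·41 = 1427625004 (mod 1687109543).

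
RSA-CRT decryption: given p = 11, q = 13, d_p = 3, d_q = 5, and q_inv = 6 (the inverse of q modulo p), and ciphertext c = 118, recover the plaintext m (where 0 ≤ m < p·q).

m₁ = c^(d_p) mod p: c ≡ 8 (mod 11), and 8^3 mod 11 = 6.
m₂ = c^(d_q) mod q: c ≡ 1 (mod 13), and 1^5 mod 13 = 1.
h = q_inv·(m₁ − m₂) mod p = 6·(6 − 1) mod 11 = 8.
m = m₂ + h·q = 1 + 8·13 = 105.

105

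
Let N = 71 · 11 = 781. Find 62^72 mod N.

720

Mod 71: 62 ≡ 62; by Fermat, exponent reduces to 72 mod 70 = 2; 62^2 ≡ 10 (mod 71).
Mod 11: 62 ≡ 7; by Fermat, exponent reduces to 72 mod 10 = 2; 7^2 ≡ 5 (mod 11).
Combine by CRT: x ≡ 10 (mod 71), x ≡ 5 (mod 11) ⇒ x ≡ 720 (mod 781).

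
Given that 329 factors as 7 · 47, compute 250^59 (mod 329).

Mod 7: 250 ≡ 5; by Fermat, exponent reduces to 59 mod 6 = 5; 5^5 ≡ 3 (mod 7).
Mod 47: 250 ≡ 15; by Fermat, exponent reduces to 59 mod 46 = 13; 15^13 ≡ 44 (mod 47).
Combine by CRT: x ≡ 3 (mod 7), x ≡ 44 (mod 47) ⇒ x ≡ 185 (mod 329).

185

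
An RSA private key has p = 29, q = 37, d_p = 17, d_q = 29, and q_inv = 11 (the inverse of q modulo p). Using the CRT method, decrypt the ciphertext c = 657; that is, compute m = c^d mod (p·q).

m₁ = c^(d_p) mod p: c ≡ 19 (mod 29), and 19^17 mod 29 = 14.
m₂ = c^(d_q) mod q: c ≡ 28 (mod 37), and 28^29 mod 37 = 30.
h = q_inv·(m₁ − m₂) mod p = 11·(14 − 30) mod 29 = 27.
m = m₂ + h·q = 30 + 27·37 = 1029.

1029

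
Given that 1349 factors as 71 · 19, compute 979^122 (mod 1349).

453

Mod 71: 979 ≡ 56; by Fermat, exponent reduces to 122 mod 70 = 52; 56^52 ≡ 27 (mod 71).
Mod 19: 979 ≡ 10; by Fermat, exponent reduces to 122 mod 18 = 14; 10^14 ≡ 16 (mod 19).
Combine by CRT: x ≡ 27 (mod 71), x ≡ 16 (mod 19) ⇒ x ≡ 453 (mod 1349).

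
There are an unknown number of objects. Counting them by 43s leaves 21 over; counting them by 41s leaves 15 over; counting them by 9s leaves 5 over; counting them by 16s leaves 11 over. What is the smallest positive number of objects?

From N ≡ 21 (mod 43) write N = 21 + 43t. Substituting into N ≡ 15 (mod 41) gives 43t ≡ 35 (mod 41), and since 2⁻¹ ≡ 21 (mod 41), t ≡ 38. Hence N ≡ 21 + 43·38 = 1655 (mod 1763).
From N ≡ 1655 (mod 1763) write N = 1655 + 1763t. Substituting into N ≡ 5 (mod 9) gives 1763t ≡ 6 (mod 9), and since 8⁻¹ ≡ 8 (mod 9), t ≡ 3. Hence N ≡ 1655 + 1763·3 = 6944 (mod 15867).
From N ≡ 6944 (mod 15867) write N = 6944 + 15867t. Substituting into N ≡ 11 (mod 16) gives 15867t ≡ 11 (mod 16), and since 11⁻¹ ≡ 3 (mod 16), t ≡ 1. Hence N ≡ 6944 + 15867·1 = 22811 (mod 253872).

22811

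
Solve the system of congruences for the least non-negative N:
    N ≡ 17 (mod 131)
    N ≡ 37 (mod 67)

From N ≡ 17 (mod 131) write N = 17 + 131t. Substituting into N ≡ 37 (mod 67) gives 131t ≡ 20 (mod 67), and since 64⁻¹ ≡ 22 (mod 67), t ≡ 38. Hence N ≡ 17 + 131·38 = 4995 (mod 8777).

4995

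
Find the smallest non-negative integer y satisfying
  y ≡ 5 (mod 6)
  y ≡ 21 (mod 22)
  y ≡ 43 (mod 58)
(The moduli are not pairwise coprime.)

1319

gcd(6, 22) = 2 and 2 | (21 − 5), so the pair is consistent; merging gives y ≡ 65 (mod 66), where 66 = lcm(6, 22).
gcd(66, 58) = 2 and 2 | (43 − 65), so the pair is consistent; merging gives y ≡ 1319 (mod 1914), where 1914 = lcm(66, 58).
The solution is unique modulo lcm(6, 22, 58) = 1914.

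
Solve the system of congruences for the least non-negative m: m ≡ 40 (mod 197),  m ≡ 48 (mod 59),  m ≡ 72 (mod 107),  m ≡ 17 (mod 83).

The moduli are pairwise coprime; N = 197·59·107·83 = 103223863.
N/197 = 523979; 523979 ≡ 156 (mod 197); 156·24 ≡ 1, so inverse 24.
N/59 = 1749557; 1749557 ≡ 30 (mod 59); 30·2 ≡ 1, so inverse 2.
N/107 = 964709; 964709 ≡ 104 (mod 107); 104·71 ≡ 1, so inverse 71.
N/83 = 1243661; 1243661 ≡ 72 (mod 83); 72·15 ≡ 1, so inverse 15.
m ≡ 40·523979·24 + 48·1749557·2 + 72·964709·71 + 17·1243661·15 = 5919703275.
5919703275 mod 103223863 = 35943084.

35943084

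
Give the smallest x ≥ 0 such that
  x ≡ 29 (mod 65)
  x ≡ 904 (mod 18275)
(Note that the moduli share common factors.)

183654

gcd(65, 18275) = 5 and 5 | (904 − 29), so the pair is consistent; merging gives x ≡ 183654 (mod 237575), where 237575 = lcm(65, 18275).
The solution is unique modulo lcm(65, 18275) = 237575.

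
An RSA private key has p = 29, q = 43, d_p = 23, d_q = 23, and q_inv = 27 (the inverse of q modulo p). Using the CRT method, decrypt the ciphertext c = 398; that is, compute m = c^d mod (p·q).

508

m₁ = c^(d_p) mod p: c ≡ 21 (mod 29), and 21^23 mod 29 = 15.
m₂ = c^(d_q) mod q: c ≡ 11 (mod 43), and 11^23 mod 43 = 35.
h = q_inv·(m₁ − m₂) mod p = 27·(15 − 35) mod 29 = 11.
m = m₂ + h·q = 35 + 11·43 = 508.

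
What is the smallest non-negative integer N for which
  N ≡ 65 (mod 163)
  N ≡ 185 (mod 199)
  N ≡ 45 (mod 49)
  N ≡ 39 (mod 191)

136667415

The moduli are pairwise coprime; M = 163·199·49·191 = 303577883.
M/163 = 1862441; 1862441 ≡ 3 (mod 163); 3·109 ≡ 1, so inverse 109.
M/199 = 1525517; 1525517 ≡ 182 (mod 199); 182·117 ≡ 1, so inverse 117.
M/49 = 6195467; 6195467 ≡ 5 (mod 49); 5·10 ≡ 1, so inverse 10.
M/191 = 1589413; 1589413 ≡ 102 (mod 191); 102·103 ≡ 1, so inverse 103.
N ≡ 65·1862441·109 + 185·1525517·117 + 45·6195467·10 + 39·1589413·103 = 55387842121.
55387842121 mod 303577883 = 136667415.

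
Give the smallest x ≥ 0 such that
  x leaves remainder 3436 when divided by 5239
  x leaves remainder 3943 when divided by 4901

Combine the congruences pairwise.
gcd(5239, 4901) = 169 and 169 | (3943 − 3436), so the pair is consistent; merging gives x ≡ 87260 (mod 151931), where 151931 = lcm(5239, 4901).
The solution is unique modulo lcm(5239, 4901) = 151931.

87260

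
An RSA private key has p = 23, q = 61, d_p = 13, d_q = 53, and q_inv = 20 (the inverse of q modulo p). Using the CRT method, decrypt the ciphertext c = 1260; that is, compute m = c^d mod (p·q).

1313

m₁ = c^(d_p) mod p: c ≡ 18 (mod 23), and 18^13 mod 23 = 2.
m₂ = c^(d_q) mod q: c ≡ 40 (mod 61), and 40^53 mod 61 = 32.
h = q_inv·(m₁ − m₂) mod p = 20·(2 − 32) mod 23 = 21.
m = m₂ + h·q = 32 + 21·61 = 1313.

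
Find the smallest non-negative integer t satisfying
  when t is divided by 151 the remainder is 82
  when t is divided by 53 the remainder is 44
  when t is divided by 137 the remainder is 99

The moduli are pairwise coprime; N = 151·53·137 = 1096411.
N/151 = 7261; 7261 ≡ 13 (mod 151); 13·93 ≡ 1, so inverse 93.
N/53 = 20687; 20687 ≡ 17 (mod 53); 17·25 ≡ 1, so inverse 25.
N/137 = 8003; 8003 ≡ 57 (mod 137); 57·125 ≡ 1, so inverse 125.
t ≡ 82·7261·93 + 44·20687·25 + 99·8003·125 = 177165211.
177165211 mod 1096411 = 643040.

643040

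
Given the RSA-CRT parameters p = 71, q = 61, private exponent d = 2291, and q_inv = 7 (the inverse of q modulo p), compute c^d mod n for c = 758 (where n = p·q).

d_p = d mod (p−1) = 2291 mod 70 = 51; d_q = d mod (q−1) = 11.
m₁ = c^(d_p) mod p: c ≡ 48 (mod 71), and 48^51 mod 71 = 32.
m₂ = c^(d_q) mod q: c ≡ 26 (mod 61), and 26^11 mod 61 = 59.
h = q_inv·(m₁ − m₂) mod p = 7·(32 − 59) mod 71 = 24.
m = m₂ + h·q = 59 + 24·61 = 1523.

1523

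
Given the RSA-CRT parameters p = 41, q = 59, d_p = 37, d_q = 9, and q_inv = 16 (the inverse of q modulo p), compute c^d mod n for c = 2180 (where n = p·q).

790

m₁ = c^(d_p) mod p: c ≡ 7 (mod 41), and 7^37 mod 41 = 11.
m₂ = c^(d_q) mod q: c ≡ 56 (mod 59), and 56^9 mod 59 = 23.
h = q_inv·(m₁ − m₂) mod p = 16·(11 − 23) mod 41 = 13.
m = m₂ + h·q = 23 + 13·59 = 790.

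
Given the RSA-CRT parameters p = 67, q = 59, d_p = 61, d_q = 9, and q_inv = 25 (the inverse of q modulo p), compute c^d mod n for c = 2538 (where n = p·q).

2184

m₁ = c^(d_p) mod p: c ≡ 59 (mod 67), and 59^61 mod 67 = 40.
m₂ = c^(d_q) mod q: c ≡ 1 (mod 59), and 1^9 mod 59 = 1.
h = q_inv·(m₁ − m₂) mod p = 25·(40 − 1) mod 67 = 37.
m = m₂ + h·q = 1 + 37·59 = 2184.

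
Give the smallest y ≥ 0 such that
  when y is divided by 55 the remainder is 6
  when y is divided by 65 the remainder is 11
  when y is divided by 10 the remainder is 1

Combine the congruences pairwise.
gcd(55, 65) = 5 and 5 | (11 − 6), so the pair is consistent; merging gives y ≡ 336 (mod 715), where 715 = lcm(55, 65).
gcd(715, 10) = 5 and 5 | (1 − 336), so the pair is consistent; merging gives y ≡ 1051 (mod 1430), where 1430 = lcm(715, 10).
The solution is unique modulo lcm(55, 65, 10) = 1430.

1051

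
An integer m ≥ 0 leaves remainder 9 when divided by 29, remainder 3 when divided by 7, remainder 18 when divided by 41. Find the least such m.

The moduli are pairwise coprime; N = 29·7·41 = 8323.
N/29 = 287; 287 ≡ 26 (mod 29); 26·19 ≡ 1, so inverse 19.
N/7 = 1189; 1189 ≡ 6 (mod 7); 6·6 ≡ 1, so inverse 6.
N/41 = 203; 203 ≡ 39 (mod 41); 39·20 ≡ 1, so inverse 20.
m ≡ 9·287·19 + 3·1189·6 + 18·203·20 = 143559.
143559 mod 8323 = 2068.

2068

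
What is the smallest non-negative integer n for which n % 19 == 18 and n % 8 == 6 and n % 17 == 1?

1310

The moduli are pairwise coprime; M = 19·8·17 = 2584.
M/19 = 136; 136 ≡ 3 (mod 19); 3·13 ≡ 1, so inverse 13.
M/8 = 323; 323 ≡ 3 (mod 8); 3·3 ≡ 1, so inverse 3.
M/17 = 152; 152 ≡ 16 (mod 17); 16·16 ≡ 1, so inverse 16.
n ≡ 18·136·13 + 6·323·3 + 1·152·16 = 40070.
40070 mod 2584 = 1310.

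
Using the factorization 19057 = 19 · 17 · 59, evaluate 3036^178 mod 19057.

10589

Mod 19: 3036 ≡ 15; by Fermat, exponent reduces to 178 mod 18 = 16; 15^16 ≡ 6 (mod 19).
Mod 17: 3036 ≡ 10; by Fermat, exponent reduces to 178 mod 16 = 2; 10^2 ≡ 15 (mod 17).
Mod 59: 3036 ≡ 27; by Fermat, exponent reduces to 178 mod 58 = 4; 27^4 ≡ 28 (mod 59).
Combine by CRT: x ≡ 6 (mod 19), x ≡ 15 (mod 17), x ≡ 28 (mod 59) ⇒ x ≡ 10589 (mod 19057).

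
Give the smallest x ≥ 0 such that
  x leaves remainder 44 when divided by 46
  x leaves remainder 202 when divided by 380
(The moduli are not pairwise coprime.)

gcd(46, 380) = 2 and 2 | (202 − 44), so the pair is consistent; merging gives x ≡ 2482 (mod 8740), where 8740 = lcm(46, 380).
The solution is unique modulo lcm(46, 380) = 8740.

2482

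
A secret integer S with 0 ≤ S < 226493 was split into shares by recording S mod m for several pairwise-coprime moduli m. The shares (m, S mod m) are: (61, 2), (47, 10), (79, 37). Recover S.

184344

The moduli are pairwise coprime; N = 61·47·79 = 226493.
N/61 = 3713; 3713 ≡ 53 (mod 61); 53·38 ≡ 1, so inverse 38.
N/47 = 4819; 4819 ≡ 25 (mod 47); 25·32 ≡ 1, so inverse 32.
N/79 = 2867; 2867 ≡ 23 (mod 79); 23·55 ≡ 1, so inverse 55.
S ≡ 2·3713·38 + 10·4819·32 + 37·2867·55 = 7658613.
7658613 mod 226493 = 184344.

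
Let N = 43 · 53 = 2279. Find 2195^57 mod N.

389

Mod 43: 2195 ≡ 2; by Fermat, exponent reduces to 57 mod 42 = 15; 2^15 ≡ 2 (mod 43).
Mod 53: 2195 ≡ 22; by Fermat, exponent reduces to 57 mod 52 = 5; 22^5 ≡ 18 (mod 53).
Combine by CRT: x ≡ 2 (mod 43), x ≡ 18 (mod 53) ⇒ x ≡ 389 (mod 2279).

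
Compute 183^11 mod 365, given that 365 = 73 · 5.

347

Mod 73: 183 ≡ 37; 37^11 ≡ 55 (mod 73).
Mod 5: 183 ≡ 3; by Fermat, exponent reduces to 11 mod 4 = 3; 3^3 ≡ 2 (mod 5).
Combine by CRT: x ≡ 55 (mod 73), x ≡ 2 (mod 5) ⇒ x ≡ 347 (mod 365).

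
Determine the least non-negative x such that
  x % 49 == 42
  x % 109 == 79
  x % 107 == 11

The moduli are pairwise coprime; N = 49·109·107 = 571487.
N/49 = 11663; 11663 ≡ 1 (mod 49), inverse 1.
N/109 = 5243; 5243 ≡ 11 (mod 109); 11·10 ≡ 1, so inverse 10.
N/107 = 5341; 5341 ≡ 98 (mod 107); 98·95 ≡ 1, so inverse 95.
x ≡ 42·11663·1 + 79·5243·10 + 11·5341·95 = 10213161.
10213161 mod 571487 = 497882.

497882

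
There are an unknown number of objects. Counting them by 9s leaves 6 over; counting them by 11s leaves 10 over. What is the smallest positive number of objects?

87

From N ≡ 6 (mod 9) write N = 6 + 9t. Substituting into N ≡ 10 (mod 11) gives 9t ≡ 4 (mod 11), and since 9⁻¹ ≡ 5 (mod 11), t ≡ 9. Hence N ≡ 6 + 9·9 = 87 (mod 99).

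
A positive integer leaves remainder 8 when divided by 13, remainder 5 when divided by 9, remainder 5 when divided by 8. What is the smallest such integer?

From k ≡ 8 (mod 13) write k = 8 + 13t. Substituting into k ≡ 5 (mod 9) gives 13t ≡ 6 (mod 9), and since 4⁻¹ ≡ 7 (mod 9), t ≡ 6. Hence k ≡ 8 + 13·6 = 86 (mod 117).
From k ≡ 86 (mod 117) write k = 86 + 117t. Substituting into k ≡ 5 (mod 8) gives 117t ≡ 7 (mod 8), and since 5⁻¹ ≡ 5 (mod 8), t ≡ 3. Hence k ≡ 86 + 117·3 = 437 (mod 936).

437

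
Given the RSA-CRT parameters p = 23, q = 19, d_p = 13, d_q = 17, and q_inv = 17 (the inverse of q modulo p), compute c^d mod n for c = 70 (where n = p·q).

m₁ = c^(d_p) mod p: c ≡ 1 (mod 23), and 1^13 mod 23 = 1.
m₂ = c^(d_q) mod q: c ≡ 13 (mod 19), and 13^17 mod 19 = 3.
h = q_inv·(m₁ − m₂) mod p = 17·(1 − 3) mod 23 = 12.
m = m₂ + h·q = 3 + 12·19 = 231.

231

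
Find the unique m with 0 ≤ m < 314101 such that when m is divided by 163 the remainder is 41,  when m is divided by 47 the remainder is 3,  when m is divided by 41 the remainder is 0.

6724

Combine the congruences pairwise.
From m ≡ 41 (mod 163) write m = 41 + 163t. Substituting into m ≡ 3 (mod 47) gives 163t ≡ 9 (mod 47), and since 22⁻¹ ≡ 15 (mod 47), t ≡ 41. Hence m ≡ 41 + 163·41 = 6724 (mod 7661).
From m ≡ 6724 (mod 7661) write m = 6724 + 7661t. Substituting into m ≡ 0 (mod 41) gives 7661t ≡ 0 (mod 41), and since 35⁻¹ ≡ 34 (mod 41), t ≡ 0. Hence m ≡ 6724 + 7661·0 = 6724 (mod 314101).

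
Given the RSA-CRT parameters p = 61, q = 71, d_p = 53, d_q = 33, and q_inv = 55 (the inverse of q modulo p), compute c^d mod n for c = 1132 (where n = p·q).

386

m₁ = c^(d_p) mod p: c ≡ 34 (mod 61), and 34^53 mod 61 = 20.
m₂ = c^(d_q) mod q: c ≡ 67 (mod 71), and 67^33 mod 71 = 31.
h = q_inv·(m₁ − m₂) mod p = 55·(20 − 31) mod 61 = 5.
m = m₂ + h·q = 31 + 5·71 = 386.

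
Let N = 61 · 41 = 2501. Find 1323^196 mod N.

1384

Mod 61: 1323 ≡ 42; by Fermat, exponent reduces to 196 mod 60 = 16; 42^16 ≡ 42 (mod 61).
Mod 41: 1323 ≡ 11; by Fermat, exponent reduces to 196 mod 40 = 36; 11^36 ≡ 31 (mod 41).
Combine by CRT: x ≡ 42 (mod 61), x ≡ 31 (mod 41) ⇒ x ≡ 1384 (mod 2501).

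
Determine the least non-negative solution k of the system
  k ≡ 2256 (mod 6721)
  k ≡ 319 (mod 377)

gcd(6721, 377) = 13 and 13 | (319 − 2256), so the pair is consistent; merging gives k ≡ 163560 (mod 194909), where 194909 = lcm(6721, 377).
The solution is unique modulo lcm(6721, 377) = 194909.

163560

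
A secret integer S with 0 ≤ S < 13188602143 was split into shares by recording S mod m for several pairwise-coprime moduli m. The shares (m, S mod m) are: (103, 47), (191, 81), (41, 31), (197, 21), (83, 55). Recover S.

9350461999

The moduli are pairwise coprime; N = 103·191·41·197·83 = 13188602143.
N/103 = 128044681; 128044681 ≡ 25 (mod 103); 25·33 ≡ 1, so inverse 33.
N/191 = 69050273; 69050273 ≡ 144 (mod 191); 144·65 ≡ 1, so inverse 65.
N/41 = 321673223; 321673223 ≡ 15 (mod 41); 15·11 ≡ 1, so inverse 11.
N/197 = 66947219; 66947219 ≡ 118 (mod 197); 118·192 ≡ 1, so inverse 192.
N/83 = 158898821; 158898821 ≡ 52 (mod 83); 52·8 ≡ 1, so inverse 8.
S ≡ 47·128044681·33 + 81·69050273·65 + 31·321673223·11 + 21·66947219·192 + 55·158898821·8 = 1011684224867.
1011684224867 mod 13188602143 = 9350461999.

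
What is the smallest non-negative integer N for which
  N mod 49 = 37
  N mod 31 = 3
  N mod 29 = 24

From N ≡ 37 (mod 49) write N = 37 + 49t. Substituting into N ≡ 3 (mod 31) gives 49t ≡ 28 (mod 31), and since 18⁻¹ ≡ 19 (mod 31), t ≡ 5. Hence N ≡ 37 + 49·5 = 282 (mod 1519).
From N ≡ 282 (mod 1519) write N = 282 + 1519t. Substituting into N ≡ 24 (mod 29) gives 1519t ≡ 3 (mod 29), and since 11⁻¹ ≡ 8 (mod 29), t ≡ 24. Hence N ≡ 282 + 1519·24 = 36738 (mod 44051).

36738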